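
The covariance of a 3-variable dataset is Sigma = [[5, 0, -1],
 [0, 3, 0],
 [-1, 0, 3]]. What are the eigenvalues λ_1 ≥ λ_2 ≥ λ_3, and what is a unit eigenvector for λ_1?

Step 1 — characteristic polynomial p(λ) = det(λI - Sigma) = λ³ - tr·λ² + c_1·λ - det, where tr = trace, c_1 = sum of the principal 2×2 minors, det = det(Sigma):
  tr = 5 + 3 + 3 = 11,
  c_1 = (5·3 - (0)²) + (5·3 - (-1)²) + (3·3 - (0)²) = 15 + 14 + 9 = 38,
  det = 5·(3·3 - (0)²) - (0)·((0)·3 - (0)·(-1)) + (-1)·((0)·(0) - 3·(-1)) = 5·(9) - (0)·(0) + (-1)·(3) = 42.
  So p(λ) = λ³ - 11λ² + 38λ - 42.
Step 2 — look for an integer root (rational root theorem: any rational root is an integer divisor of 42). Testing λ = 3:
  p(3) = 27 - 99 + 114 - 42 = 0  ✓
  Dividing out (λ - 3): p(λ) = (λ - 3)(λ² - 8λ + 14).
Step 3 — remaining eigenvalues from the quadratic λ² - 8λ + 14 = 0:
  Δ = 8² - 4·14 = 64 - 56 = 8,  λ = (8 ± √8)/2 = (8 ± 2.8284)/2 ≈ 5.4142 or 2.5858.
  Sorted: λ_1 = 5.4142,  λ_2 = 3,  λ_3 = 2.5858  (check: sum = 11 = tr ✓).

Step 4 — unit eigenvector for λ_1 ≈ 5.4142: v spans the null space of (Sigma - λ_1 I), whose rows are
  r_1 = (-0.4142, 0, -1),  r_2 = (0, -2.4142, 0),  r_3 = (-1, 0, -2.4142).
  v is orthogonal to every row, so take v ∝ r_1 × r_2 = ((0)·(0) - (-1)·(-2.4142), (-1)·(0) - (-0.4142)·(0), (-0.4142)·(-2.4142) - (0)·(0)) ≈ (-2.4142, 0, 1).
  Rescale (multiply by -1 so the first nonzero entry is positive): u = (2.4142, 0, -1).
  ||u|| = √((2.4142)² + (0)² + (-1)²) = √(6.8284) ≈ 2.6131,  v_1 = u/||u|| ≈ (0.9239, 0, -0.3827) (||v_1|| = 1).

λ_1 = 5.4142,  λ_2 = 3,  λ_3 = 2.5858;  v_1 ≈ (0.9239, 0, -0.3827)


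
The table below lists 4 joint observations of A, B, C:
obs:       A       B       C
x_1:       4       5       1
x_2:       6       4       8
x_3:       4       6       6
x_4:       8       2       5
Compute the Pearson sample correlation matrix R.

Step 1 — column means:
  mean(A) = (4 + 6 + 4 + 8) / 4 = 22/4 = 5.5
  mean(B) = (5 + 4 + 6 + 2) / 4 = 17/4 = 4.25
  mean(C) = (1 + 8 + 6 + 5) / 4 = 20/4 = 5

Step 2 — sample variances and covariances s[i,j] = (1/(n-1)) · Σ_k (x_{k,i} - mean_i) · (x_{k,j} - mean_j), with n-1 = 3:
  s[A,A] = ((-1.5)·(-1.5) + (0.5)·(0.5) + (-1.5)·(-1.5) + (2.5)·(2.5)) / 3 = 11/3 = 3.6667
  s[A,B] = ((-1.5)·(0.75) + (0.5)·(-0.25) + (-1.5)·(1.75) + (2.5)·(-2.25)) / 3 = -9.5/3 = -3.1667
  s[A,C] = ((-1.5)·(-4) + (0.5)·(3) + (-1.5)·(1) + (2.5)·(0)) / 3 = 6/3 = 2
  s[B,B] = ((0.75)·(0.75) + (-0.25)·(-0.25) + (1.75)·(1.75) + (-2.25)·(-2.25)) / 3 = 8.75/3 = 2.9167
  s[B,C] = ((0.75)·(-4) + (-0.25)·(3) + (1.75)·(1) + (-2.25)·(0)) / 3 = -2/3 = -0.6667
  s[C,C] = ((-4)·(-4) + (3)·(3) + (1)·(1) + (0)·(0)) / 3 = 26/3 = 8.6667
  Sample standard deviations s_i = √(s[i,i]):
  s(A) = √(3.6667) = 1.9149
  s(B) = √(2.9167) = 1.7078
  s(C) = √(8.6667) = 2.9439

Step 3 — r_{ij} = s_{ij} / (s_i · s_j):
  r[A,A] = 1 (diagonal).
  r[A,B] = -3.1667 / (1.9149 · 1.7078) = -3.1667 / 3.2702 = -0.9683
  r[A,C] = 2 / (1.9149 · 2.9439) = 2 / 5.6372 = 0.3548
  r[B,B] = 1 (diagonal).
  r[B,C] = -0.6667 / (1.7078 · 2.9439) = -0.6667 / 5.0277 = -0.1326
  r[C,C] = 1 (diagonal).

R is symmetric with unit diagonal. Assembling:

R = [[1, -0.9683, 0.3548],
 [-0.9683, 1, -0.1326],
 [0.3548, -0.1326, 1]]


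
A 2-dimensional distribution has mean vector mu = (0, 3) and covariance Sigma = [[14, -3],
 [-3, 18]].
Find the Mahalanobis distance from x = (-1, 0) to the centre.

Step 1 — centre the observation: (x - mu) = (-1, -3).

Step 2 — invert Sigma. det(Sigma) = 14·18 - (-3)² = 243.
  Sigma^{-1} = (1/det) · [[d, -b], [-b, a]] = [[0.0741, 0.0123],
 [0.0123, 0.0576]].

Step 3 — form the quadratic (x - mu)^T · Sigma^{-1} · (x - mu):
  Sigma^{-1} · (x - mu) = (-0.1111, -0.1852).
  (x - mu)^T · [Sigma^{-1} · (x - mu)] = (-1)·(-0.1111) + (-3)·(-0.1852) = 0.6667.

Step 4 — take square root: d = √(0.6667) ≈ 0.8165.

d(x, mu) = √(0.6667) ≈ 0.8165


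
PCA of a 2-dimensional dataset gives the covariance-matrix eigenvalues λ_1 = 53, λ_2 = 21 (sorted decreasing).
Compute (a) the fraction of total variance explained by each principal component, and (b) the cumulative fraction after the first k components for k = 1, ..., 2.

Step 1 — total variance = trace(Sigma) = Σ λ_i = 53 + 21 = 74.

Step 2 — fraction explained by component i = λ_i / Σ λ:
  PC1: 53/74 = 0.7162
  PC2: 21/74 = 0.2838

Step 3 — cumulative fraction after k components = (λ_1 + ... + λ_k) / Σ λ:
  k = 1: 53/74 = 0.7162
  k = 2: (53 + 21)/74 = 74/74 = 1

Summary (fraction, with percent):

explained: PC1 0.7162 (71.62%), PC2 0.2838 (28.38%);  cumulative: 0.7162, 1


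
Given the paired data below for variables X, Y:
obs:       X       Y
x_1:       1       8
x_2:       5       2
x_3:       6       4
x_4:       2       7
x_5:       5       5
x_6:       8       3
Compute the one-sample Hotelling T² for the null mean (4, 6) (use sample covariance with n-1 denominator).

Step 1 — sample mean vector:
  mean(X) = (1 + 5 + 6 + 2 + 5 + 8) / 6 = 27/6 = 4.5
  mean(Y) = (8 + 2 + 4 + 7 + 5 + 3) / 6 = 29/6 = 4.8333
  x̄ = (4.5, 4.8333),  deviation x̄ - mu_0 = (4.5, 4.8333) - (4, 6) = (0.5, -1.1667).

Step 2 — sample covariance matrix, S[i,j] = (1/(n-1)) · Σ_k (x_{k,i} - mean_i) · (x_{k,j} - mean_j), divisor n-1 = 5:
  S[X,X] = ((-3.5)·(-3.5) + (0.5)·(0.5) + (1.5)·(1.5) + (-2.5)·(-2.5) + (0.5)·(0.5) + (3.5)·(3.5)) / 5 = 33.5/5 = 6.7
  S[X,Y] = ((-3.5)·(3.1667) + (0.5)·(-2.8333) + (1.5)·(-0.8333) + (-2.5)·(2.1667) + (0.5)·(0.1667) + (3.5)·(-1.8333)) / 5 = -25.5/5 = -5.1
  S[Y,Y] = ((3.1667)·(3.1667) + (-2.8333)·(-2.8333) + (-0.8333)·(-0.8333) + (2.1667)·(2.1667) + (0.1667)·(0.1667) + (-1.8333)·(-1.8333)) / 5 = 26.8333/5 = 5.3667
  S = [[6.7, -5.1],
 [-5.1, 5.3667]].

Step 3 — invert S. det(S) = 6.7·5.3667 - (-5.1)² = 9.9467.
  S^{-1} = (1/det) · [[d, -b], [-b, a]] = [[0.5395, 0.5127],
 [0.5127, 0.6736]].

Step 4 — quadratic form (x̄ - mu_0)^T · S^{-1} · (x̄ - mu_0):
  S^{-1} · (x̄ - mu_0) = (-0.3284, -0.5295),
  (x̄ - mu_0)^T · [...] = (0.5)·(-0.3284) + (-1.1667)·(-0.5295) = 0.4535.

Step 5 — scale by n: T² = 6 · 0.4535 = 2.7212.

T² ≈ 2.7212


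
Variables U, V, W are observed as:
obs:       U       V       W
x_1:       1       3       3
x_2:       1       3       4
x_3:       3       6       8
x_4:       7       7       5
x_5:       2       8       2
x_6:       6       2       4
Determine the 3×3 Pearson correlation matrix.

Step 1 — column means:
  mean(U) = (1 + 1 + 3 + 7 + 2 + 6) / 6 = 20/6 = 3.3333
  mean(V) = (3 + 3 + 6 + 7 + 8 + 2) / 6 = 29/6 = 4.8333
  mean(W) = (3 + 4 + 8 + 5 + 2 + 4) / 6 = 26/6 = 4.3333

Step 2 — sample variances and covariances s[i,j] = (1/(n-1)) · Σ_k (x_{k,i} - mean_i) · (x_{k,j} - mean_j), with n-1 = 5:
  s[U,U] = ((-2.3333)·(-2.3333) + (-2.3333)·(-2.3333) + (-0.3333)·(-0.3333) + (3.6667)·(3.6667) + (-1.3333)·(-1.3333) + (2.6667)·(2.6667)) / 5 = 33.3333/5 = 6.6667
  s[U,V] = ((-2.3333)·(-1.8333) + (-2.3333)·(-1.8333) + (-0.3333)·(1.1667) + (3.6667)·(2.1667) + (-1.3333)·(3.1667) + (2.6667)·(-2.8333)) / 5 = 4.3333/5 = 0.8667
  s[U,W] = ((-2.3333)·(-1.3333) + (-2.3333)·(-0.3333) + (-0.3333)·(3.6667) + (3.6667)·(0.6667) + (-1.3333)·(-2.3333) + (2.6667)·(-0.3333)) / 5 = 7.3333/5 = 1.4667
  s[V,V] = ((-1.8333)·(-1.8333) + (-1.8333)·(-1.8333) + (1.1667)·(1.1667) + (2.1667)·(2.1667) + (3.1667)·(3.1667) + (-2.8333)·(-2.8333)) / 5 = 30.8333/5 = 6.1667
  s[V,W] = ((-1.8333)·(-1.3333) + (-1.8333)·(-0.3333) + (1.1667)·(3.6667) + (2.1667)·(0.6667) + (3.1667)·(-2.3333) + (-2.8333)·(-0.3333)) / 5 = 2.3333/5 = 0.4667
  s[W,W] = ((-1.3333)·(-1.3333) + (-0.3333)·(-0.3333) + (3.6667)·(3.6667) + (0.6667)·(0.6667) + (-2.3333)·(-2.3333) + (-0.3333)·(-0.3333)) / 5 = 21.3333/5 = 4.2667
  Sample standard deviations s_i = √(s[i,i]):
  s(U) = √(6.6667) = 2.582
  s(V) = √(6.1667) = 2.4833
  s(W) = √(4.2667) = 2.0656

Step 3 — r_{ij} = s_{ij} / (s_i · s_j):
  r[U,U] = 1 (diagonal).
  r[U,V] = 0.8667 / (2.582 · 2.4833) = 0.8667 / 6.4118 = 0.1352
  r[U,W] = 1.4667 / (2.582 · 2.0656) = 1.4667 / 5.3333 = 0.275
  r[V,V] = 1 (diagonal).
  r[V,W] = 0.4667 / (2.4833 · 2.0656) = 0.4667 / 5.1294 = 0.091
  r[W,W] = 1 (diagonal).

R is symmetric with unit diagonal. Assembling:

R = [[1, 0.1352, 0.275],
 [0.1352, 1, 0.091],
 [0.275, 0.091, 1]]


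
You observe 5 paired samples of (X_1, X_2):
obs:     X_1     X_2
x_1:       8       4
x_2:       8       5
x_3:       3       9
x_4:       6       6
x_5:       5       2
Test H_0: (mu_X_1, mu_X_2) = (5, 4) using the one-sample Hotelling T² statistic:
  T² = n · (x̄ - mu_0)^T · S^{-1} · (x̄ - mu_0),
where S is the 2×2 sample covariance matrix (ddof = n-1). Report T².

Step 1 — sample mean vector:
  mean(X_1) = (8 + 8 + 3 + 6 + 5) / 5 = 30/5 = 6
  mean(X_2) = (4 + 5 + 9 + 6 + 2) / 5 = 26/5 = 5.2
  x̄ = (6, 5.2),  deviation x̄ - mu_0 = (6, 5.2) - (5, 4) = (1, 1.2).

Step 2 — sample covariance matrix, S[i,j] = (1/(n-1)) · Σ_k (x_{k,i} - mean_i) · (x_{k,j} - mean_j), divisor n-1 = 4:
  S[X_1,X_1] = ((2)·(2) + (2)·(2) + (-3)·(-3) + (0)·(0) + (-1)·(-1)) / 4 = 18/4 = 4.5
  S[X_1,X_2] = ((2)·(-1.2) + (2)·(-0.2) + (-3)·(3.8) + (0)·(0.8) + (-1)·(-3.2)) / 4 = -11/4 = -2.75
  S[X_2,X_2] = ((-1.2)·(-1.2) + (-0.2)·(-0.2) + (3.8)·(3.8) + (0.8)·(0.8) + (-3.2)·(-3.2)) / 4 = 26.8/4 = 6.7
  S = [[4.5, -2.75],
 [-2.75, 6.7]].

Step 3 — invert S. det(S) = 4.5·6.7 - (-2.75)² = 22.5875.
  S^{-1} = (1/det) · [[d, -b], [-b, a]] = [[0.2966, 0.1217],
 [0.1217, 0.1992]].

Step 4 — quadratic form (x̄ - mu_0)^T · S^{-1} · (x̄ - mu_0):
  S^{-1} · (x̄ - mu_0) = (0.4427, 0.3608),
  (x̄ - mu_0)^T · [...] = (1)·(0.4427) + (1.2)·(0.3608) = 0.8757.

Step 5 — scale by n: T² = 5 · 0.8757 = 4.3785.

T² ≈ 4.3785


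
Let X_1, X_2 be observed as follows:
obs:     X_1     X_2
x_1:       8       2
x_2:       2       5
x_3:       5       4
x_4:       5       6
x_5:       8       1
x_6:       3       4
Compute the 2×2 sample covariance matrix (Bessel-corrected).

Step 1 — column means:
  mean(X_1) = (8 + 2 + 5 + 5 + 8 + 3) / 6 = 31/6 = 5.1667
  mean(X_2) = (2 + 5 + 4 + 6 + 1 + 4) / 6 = 22/6 = 3.6667

Step 2 — sample covariance S[i,j] = (1/(n-1)) · Σ_k (x_{k,i} - mean_i) · (x_{k,j} - mean_j), with n-1 = 5.
  S[X_1,X_1] = ((2.8333)·(2.8333) + (-3.1667)·(-3.1667) + (-0.1667)·(-0.1667) + (-0.1667)·(-0.1667) + (2.8333)·(2.8333) + (-2.1667)·(-2.1667)) / 5 = 30.8333/5 = 6.1667
  S[X_1,X_2] = ((2.8333)·(-1.6667) + (-3.1667)·(1.3333) + (-0.1667)·(0.3333) + (-0.1667)·(2.3333) + (2.8333)·(-2.6667) + (-2.1667)·(0.3333)) / 5 = -17.6667/5 = -3.5333
  S[X_2,X_2] = ((-1.6667)·(-1.6667) + (1.3333)·(1.3333) + (0.3333)·(0.3333) + (2.3333)·(2.3333) + (-2.6667)·(-2.6667) + (0.3333)·(0.3333)) / 5 = 17.3333/5 = 3.4667

S is symmetric (S[j,i] = S[i,j]). Assembling:

S = [[6.1667, -3.5333],
 [-3.5333, 3.4667]]


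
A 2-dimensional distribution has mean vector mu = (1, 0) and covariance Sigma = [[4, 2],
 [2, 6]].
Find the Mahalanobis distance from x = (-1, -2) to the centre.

Step 1 — centre the observation: (x - mu) = (-2, -2).

Step 2 — invert Sigma. det(Sigma) = 4·6 - (2)² = 20.
  Sigma^{-1} = (1/det) · [[d, -b], [-b, a]] = [[0.3, -0.1],
 [-0.1, 0.2]].

Step 3 — form the quadratic (x - mu)^T · Sigma^{-1} · (x - mu):
  Sigma^{-1} · (x - mu) = (-0.4, -0.2).
  (x - mu)^T · [Sigma^{-1} · (x - mu)] = (-2)·(-0.4) + (-2)·(-0.2) = 1.2.

Step 4 — take square root: d = √(1.2) ≈ 1.0954.

d(x, mu) = √(1.2) ≈ 1.0954


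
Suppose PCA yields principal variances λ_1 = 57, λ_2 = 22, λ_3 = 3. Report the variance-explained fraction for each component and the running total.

Step 1 — total variance = trace(Sigma) = Σ λ_i = 57 + 22 + 3 = 82.

Step 2 — fraction explained by component i = λ_i / Σ λ:
  PC1: 57/82 = 0.6951
  PC2: 22/82 = 0.2683
  PC3: 3/82 = 0.0366

Step 3 — cumulative fraction after k components = (λ_1 + ... + λ_k) / Σ λ:
  k = 1: 57/82 = 0.6951
  k = 2: (57 + 22)/82 = 79/82 = 0.9634
  k = 3: (57 + 22 + 3)/82 = 82/82 = 1

Summary (fraction, with percent):

explained: PC1 0.6951 (69.51%), PC2 0.2683 (26.83%), PC3 0.0366 (3.66%);  cumulative: 0.6951, 0.9634, 1


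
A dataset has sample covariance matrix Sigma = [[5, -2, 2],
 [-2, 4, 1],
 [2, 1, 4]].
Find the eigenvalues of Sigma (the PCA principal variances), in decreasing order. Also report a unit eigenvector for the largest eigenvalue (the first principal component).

Step 1 — characteristic polynomial p(λ) = det(λI - Sigma) = λ³ - tr·λ² + c_1·λ - det, where tr = trace, c_1 = sum of the principal 2×2 minors, det = det(Sigma):
  tr = 5 + 4 + 4 = 13,
  c_1 = (5·4 - (-2)²) + (5·4 - (2)²) + (4·4 - (1)²) = 16 + 16 + 15 = 47,
  det = 5·(4·4 - (1)²) - (-2)·((-2)·4 - (1)·(2)) + (2)·((-2)·(1) - 4·(2)) = 5·(15) - (-2)·(-10) + (2)·(-10) = 35.
  So p(λ) = λ³ - 13λ² + 47λ - 35.
Step 2 — look for an integer root (rational root theorem: any rational root is an integer divisor of 35). Testing λ = 1:
  p(1) = 1 - 13 + 47 - 35 = 0  ✓
  Dividing out (λ - 1): p(λ) = (λ - 1)(λ² - 12λ + 35).
Step 3 — remaining eigenvalues from the quadratic λ² - 12λ + 35 = 0:
  Δ = 12² - 4·35 = 144 - 140 = 4,  λ = (12 ± √4)/2 = (12 ± 2)/2 = 7 or 5.
  Sorted: λ_1 = 7,  λ_2 = 5,  λ_3 = 1  (check: sum = 13 = tr ✓).

Step 4 — unit eigenvector for λ_1 = 7: v spans the null space of (Sigma - λ_1 I), whose rows are
  r_1 = (-2, -2, 2),  r_2 = (-2, -3, 1),  r_3 = (2, 1, -3).
  v is orthogonal to every row, so take v ∝ r_1 × r_2 = ((-2)·(1) - (2)·(-3), (2)·(-2) - (-2)·(1), (-2)·(-3) - (-2)·(-2)) = (4, -2, 2).
  Rescale (divide by 2): u = (2, -1, 1).
  ||u|| = √((2)² + (-1)² + (1)²) = √(6) ≈ 2.4495,  v_1 = u/||u|| ≈ (0.8165, -0.4082, 0.4082) (||v_1|| = 1).

λ_1 = 7,  λ_2 = 5,  λ_3 = 1;  v_1 ≈ (0.8165, -0.4082, 0.4082)


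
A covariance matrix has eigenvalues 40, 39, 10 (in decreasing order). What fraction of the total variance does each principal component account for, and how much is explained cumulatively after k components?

Step 1 — total variance = trace(Sigma) = Σ λ_i = 40 + 39 + 10 = 89.

Step 2 — fraction explained by component i = λ_i / Σ λ:
  PC1: 40/89 = 0.4494
  PC2: 39/89 = 0.4382
  PC3: 10/89 = 0.1124

Step 3 — cumulative fraction after k components = (λ_1 + ... + λ_k) / Σ λ:
  k = 1: 40/89 = 0.4494
  k = 2: (40 + 39)/89 = 79/89 = 0.8876
  k = 3: (40 + 39 + 10)/89 = 89/89 = 1

Summary (fraction, with percent):

explained: PC1 0.4494 (44.94%), PC2 0.4382 (43.82%), PC3 0.1124 (11.24%);  cumulative: 0.4494, 0.8876, 1


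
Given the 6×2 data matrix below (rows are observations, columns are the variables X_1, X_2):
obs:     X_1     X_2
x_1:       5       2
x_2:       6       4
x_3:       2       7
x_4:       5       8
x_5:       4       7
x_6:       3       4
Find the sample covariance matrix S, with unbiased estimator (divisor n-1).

Step 1 — column means:
  mean(X_1) = (5 + 6 + 2 + 5 + 4 + 3) / 6 = 25/6 = 4.1667
  mean(X_2) = (2 + 4 + 7 + 8 + 7 + 4) / 6 = 32/6 = 5.3333

Step 2 — sample covariance S[i,j] = (1/(n-1)) · Σ_k (x_{k,i} - mean_i) · (x_{k,j} - mean_j), with n-1 = 5.
  S[X_1,X_1] = ((0.8333)·(0.8333) + (1.8333)·(1.8333) + (-2.1667)·(-2.1667) + (0.8333)·(0.8333) + (-0.1667)·(-0.1667) + (-1.1667)·(-1.1667)) / 5 = 10.8333/5 = 2.1667
  S[X_1,X_2] = ((0.8333)·(-3.3333) + (1.8333)·(-1.3333) + (-2.1667)·(1.6667) + (0.8333)·(2.6667) + (-0.1667)·(1.6667) + (-1.1667)·(-1.3333)) / 5 = -5.3333/5 = -1.0667
  S[X_2,X_2] = ((-3.3333)·(-3.3333) + (-1.3333)·(-1.3333) + (1.6667)·(1.6667) + (2.6667)·(2.6667) + (1.6667)·(1.6667) + (-1.3333)·(-1.3333)) / 5 = 27.3333/5 = 5.4667

S is symmetric (S[j,i] = S[i,j]). Assembling:

S = [[2.1667, -1.0667],
 [-1.0667, 5.4667]]


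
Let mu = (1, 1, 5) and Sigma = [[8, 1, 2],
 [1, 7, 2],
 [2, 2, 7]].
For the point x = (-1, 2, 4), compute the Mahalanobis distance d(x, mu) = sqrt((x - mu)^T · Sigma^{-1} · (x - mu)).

Step 1 — centre the observation: (x - mu) = (-2, 1, -1).

Step 2 — invert Sigma (cofactor / det for 3×3, or solve directly):
  Sigma^{-1} = [[0.1351, -0.009, -0.036],
 [-0.009, 0.1562, -0.042],
 [-0.036, -0.042, 0.1652]].

Step 3 — form the quadratic (x - mu)^T · Sigma^{-1} · (x - mu):
  Sigma^{-1} · (x - mu) = (-0.2432, 0.2162, -0.1351).
  (x - mu)^T · [Sigma^{-1} · (x - mu)] = (-2)·(-0.2432) + (1)·(0.2162) + (-1)·(-0.1351) = 0.8378.

Step 4 — take square root: d = √(0.8378) ≈ 0.9153.

d(x, mu) = √(0.8378) ≈ 0.9153


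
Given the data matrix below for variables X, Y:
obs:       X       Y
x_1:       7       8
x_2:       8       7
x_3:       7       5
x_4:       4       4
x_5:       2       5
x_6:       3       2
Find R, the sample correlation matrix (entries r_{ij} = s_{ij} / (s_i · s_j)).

Step 1 — column means:
  mean(X) = (7 + 8 + 7 + 4 + 2 + 3) / 6 = 31/6 = 5.1667
  mean(Y) = (8 + 7 + 5 + 4 + 5 + 2) / 6 = 31/6 = 5.1667

Step 2 — sample variances and covariances s[i,j] = (1/(n-1)) · Σ_k (x_{k,i} - mean_i) · (x_{k,j} - mean_j), with n-1 = 5:
  s[X,X] = ((1.8333)·(1.8333) + (2.8333)·(2.8333) + (1.8333)·(1.8333) + (-1.1667)·(-1.1667) + (-3.1667)·(-3.1667) + (-2.1667)·(-2.1667)) / 5 = 30.8333/5 = 6.1667
  s[X,Y] = ((1.8333)·(2.8333) + (2.8333)·(1.8333) + (1.8333)·(-0.1667) + (-1.1667)·(-1.1667) + (-3.1667)·(-0.1667) + (-2.1667)·(-3.1667)) / 5 = 18.8333/5 = 3.7667
  s[Y,Y] = ((2.8333)·(2.8333) + (1.8333)·(1.8333) + (-0.1667)·(-0.1667) + (-1.1667)·(-1.1667) + (-0.1667)·(-0.1667) + (-3.1667)·(-3.1667)) / 5 = 22.8333/5 = 4.5667
  Sample standard deviations s_i = √(s[i,i]):
  s(X) = √(6.1667) = 2.4833
  s(Y) = √(4.5667) = 2.137

Step 3 — r_{ij} = s_{ij} / (s_i · s_j):
  r[X,X] = 1 (diagonal).
  r[X,Y] = 3.7667 / (2.4833 · 2.137) = 3.7667 / 5.3067 = 0.7098
  r[Y,Y] = 1 (diagonal).

R is symmetric with unit diagonal. Assembling:

R = [[1, 0.7098],
 [0.7098, 1]]


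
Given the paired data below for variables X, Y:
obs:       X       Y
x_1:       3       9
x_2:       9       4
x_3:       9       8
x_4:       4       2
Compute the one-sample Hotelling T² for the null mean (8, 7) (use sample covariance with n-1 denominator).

Step 1 — sample mean vector:
  mean(X) = (3 + 9 + 9 + 4) / 4 = 25/4 = 6.25
  mean(Y) = (9 + 4 + 8 + 2) / 4 = 23/4 = 5.75
  x̄ = (6.25, 5.75),  deviation x̄ - mu_0 = (6.25, 5.75) - (8, 7) = (-1.75, -1.25).

Step 2 — sample covariance matrix, S[i,j] = (1/(n-1)) · Σ_k (x_{k,i} - mean_i) · (x_{k,j} - mean_j), divisor n-1 = 3:
  S[X,X] = ((-3.25)·(-3.25) + (2.75)·(2.75) + (2.75)·(2.75) + (-2.25)·(-2.25)) / 3 = 30.75/3 = 10.25
  S[X,Y] = ((-3.25)·(3.25) + (2.75)·(-1.75) + (2.75)·(2.25) + (-2.25)·(-3.75)) / 3 = -0.75/3 = -0.25
  S[Y,Y] = ((3.25)·(3.25) + (-1.75)·(-1.75) + (2.25)·(2.25) + (-3.75)·(-3.75)) / 3 = 32.75/3 = 10.9167
  S = [[10.25, -0.25],
 [-0.25, 10.9167]].

Step 3 — invert S. det(S) = 10.25·10.9167 - (-0.25)² = 111.8333.
  S^{-1} = (1/det) · [[d, -b], [-b, a]] = [[0.0976, 0.0022],
 [0.0022, 0.0917]].

Step 4 — quadratic form (x̄ - mu_0)^T · S^{-1} · (x̄ - mu_0):
  S^{-1} · (x̄ - mu_0) = (-0.1736, -0.1185),
  (x̄ - mu_0)^T · [...] = (-1.75)·(-0.1736) + (-1.25)·(-0.1185) = 0.4519.

Step 5 — scale by n: T² = 4 · 0.4519 = 1.8077.

T² ≈ 1.8077


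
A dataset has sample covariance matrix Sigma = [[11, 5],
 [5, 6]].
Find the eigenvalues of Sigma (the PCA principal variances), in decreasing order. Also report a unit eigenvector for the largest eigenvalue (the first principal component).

Step 1 — characteristic polynomial of 2×2 Sigma:
  det(Sigma - λI) = λ² - trace · λ + det = 0.
  trace = 11 + 6 = 17, det = 11·6 - (5)² = 41.
Step 2 — discriminant:
  Δ = trace² - 4·det = 289 - 164 = 125.
Step 3 — eigenvalues:
  λ = (trace ± √Δ)/2 = (17 ± 11.1803)/2,
  λ_1 = 14.0902,  λ_2 = 2.9098.

Step 4 — unit eigenvector for λ_1: solve (Sigma - λ_1 I)v = 0. First row:
  (11 - 14.0902)·v_x + (5)·v_y = 0, i.e. (-3.0902)·v_x + (5)·v_y = 0,
  so v ∝ (b, λ_1 - a) = (5, 3.0902) = u.
  ||u|| = √((5)² + (3.0902)²) = √(34.5492) ≈ 5.8779,
  v_1 = u/||u|| ≈ (0.8507, 0.5257) (||v_1|| = 1).

λ_1 = 14.0902,  λ_2 = 2.9098;  v_1 ≈ (0.8507, 0.5257)


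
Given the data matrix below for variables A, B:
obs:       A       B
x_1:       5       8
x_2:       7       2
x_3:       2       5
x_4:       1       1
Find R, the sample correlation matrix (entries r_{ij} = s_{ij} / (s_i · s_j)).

Step 1 — column means:
  mean(A) = (5 + 7 + 2 + 1) / 4 = 15/4 = 3.75
  mean(B) = (8 + 2 + 5 + 1) / 4 = 16/4 = 4

Step 2 — sample variances and covariances s[i,j] = (1/(n-1)) · Σ_k (x_{k,i} - mean_i) · (x_{k,j} - mean_j), with n-1 = 3:
  s[A,A] = ((1.25)·(1.25) + (3.25)·(3.25) + (-1.75)·(-1.75) + (-2.75)·(-2.75)) / 3 = 22.75/3 = 7.5833
  s[A,B] = ((1.25)·(4) + (3.25)·(-2) + (-1.75)·(1) + (-2.75)·(-3)) / 3 = 5/3 = 1.6667
  s[B,B] = ((4)·(4) + (-2)·(-2) + (1)·(1) + (-3)·(-3)) / 3 = 30/3 = 10
  Sample standard deviations s_i = √(s[i,i]):
  s(A) = √(7.5833) = 2.7538
  s(B) = √(10) = 3.1623

Step 3 — r_{ij} = s_{ij} / (s_i · s_j):
  r[A,A] = 1 (diagonal).
  r[A,B] = 1.6667 / (2.7538 · 3.1623) = 1.6667 / 8.7082 = 0.1914
  r[B,B] = 1 (diagonal).

R is symmetric with unit diagonal. Assembling:

R = [[1, 0.1914],
 [0.1914, 1]]


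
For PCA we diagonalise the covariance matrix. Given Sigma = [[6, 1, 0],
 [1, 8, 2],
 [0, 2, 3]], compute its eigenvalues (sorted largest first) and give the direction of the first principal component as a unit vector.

Step 1 — characteristic polynomial p(λ) = det(λI - Sigma) = λ³ - tr·λ² + c_1·λ - det, where tr = trace, c_1 = sum of the principal 2×2 minors, det = det(Sigma):
  tr = 6 + 8 + 3 = 17,
  c_1 = (6·8 - (1)²) + (6·3 - (0)²) + (8·3 - (2)²) = 47 + 18 + 20 = 85,
  det = 6·(8·3 - (2)²) - (1)·((1)·3 - (2)·(0)) + (0)·((1)·(2) - 8·(0)) = 6·(20) - (1)·(3) + (0)·(2) = 117.
  So p(λ) = λ³ - 17λ² + 85λ - 117.
Step 2 — look for an integer root (rational root theorem: any rational root is an integer divisor of 117). Testing λ = 9:
  p(9) = 729 - 1377 + 765 - 117 = 0  ✓
  Dividing out (λ - 9): p(λ) = (λ - 9)(λ² - 8λ + 13).
Step 3 — remaining eigenvalues from the quadratic λ² - 8λ + 13 = 0:
  Δ = 8² - 4·13 = 64 - 52 = 12,  λ = (8 ± √12)/2 = (8 ± 3.4641)/2 ≈ 5.7321 or 2.2679.
  Sorted: λ_1 = 9,  λ_2 = 5.7321,  λ_3 = 2.2679  (check: sum = 17 = tr ✓).

Step 4 — unit eigenvector for λ_1 = 9: v spans the null space of (Sigma - λ_1 I), whose rows are
  r_1 = (-3, 1, 0),  r_2 = (1, -1, 2),  r_3 = (0, 2, -6).
  v is orthogonal to every row, so take v ∝ r_1 × r_2 = ((1)·(2) - (0)·(-1), (0)·(1) - (-3)·(2), (-3)·(-1) - (1)·(1)) = (2, 6, 2).
  Rescale (divide by 2): u = (1, 3, 1).
  ||u|| = √((1)² + (3)² + (1)²) = √(11) ≈ 3.3166,  v_1 = u/||u|| ≈ (0.3015, 0.9045, 0.3015) (||v_1|| = 1).

λ_1 = 9,  λ_2 = 5.7321,  λ_3 = 2.2679;  v_1 ≈ (0.3015, 0.9045, 0.3015)


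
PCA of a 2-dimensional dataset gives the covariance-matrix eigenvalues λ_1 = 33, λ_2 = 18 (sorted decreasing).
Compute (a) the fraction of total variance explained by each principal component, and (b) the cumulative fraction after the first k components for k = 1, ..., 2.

Step 1 — total variance = trace(Sigma) = Σ λ_i = 33 + 18 = 51.

Step 2 — fraction explained by component i = λ_i / Σ λ:
  PC1: 33/51 = 0.6471
  PC2: 18/51 = 0.3529

Step 3 — cumulative fraction after k components = (λ_1 + ... + λ_k) / Σ λ:
  k = 1: 33/51 = 0.6471
  k = 2: (33 + 18)/51 = 51/51 = 1

Summary (fraction, with percent):

explained: PC1 0.6471 (64.71%), PC2 0.3529 (35.29%);  cumulative: 0.6471, 1


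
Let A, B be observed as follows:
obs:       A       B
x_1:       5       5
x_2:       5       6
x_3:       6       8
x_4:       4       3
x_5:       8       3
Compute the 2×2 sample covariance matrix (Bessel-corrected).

Step 1 — column means:
  mean(A) = (5 + 5 + 6 + 4 + 8) / 5 = 28/5 = 5.6
  mean(B) = (5 + 6 + 8 + 3 + 3) / 5 = 25/5 = 5

Step 2 — sample covariance S[i,j] = (1/(n-1)) · Σ_k (x_{k,i} - mean_i) · (x_{k,j} - mean_j), with n-1 = 4.
  S[A,A] = ((-0.6)·(-0.6) + (-0.6)·(-0.6) + (0.4)·(0.4) + (-1.6)·(-1.6) + (2.4)·(2.4)) / 4 = 9.2/4 = 2.3
  S[A,B] = ((-0.6)·(0) + (-0.6)·(1) + (0.4)·(3) + (-1.6)·(-2) + (2.4)·(-2)) / 4 = -1/4 = -0.25
  S[B,B] = ((0)·(0) + (1)·(1) + (3)·(3) + (-2)·(-2) + (-2)·(-2)) / 4 = 18/4 = 4.5

S is symmetric (S[j,i] = S[i,j]). Assembling:

S = [[2.3, -0.25],
 [-0.25, 4.5]]


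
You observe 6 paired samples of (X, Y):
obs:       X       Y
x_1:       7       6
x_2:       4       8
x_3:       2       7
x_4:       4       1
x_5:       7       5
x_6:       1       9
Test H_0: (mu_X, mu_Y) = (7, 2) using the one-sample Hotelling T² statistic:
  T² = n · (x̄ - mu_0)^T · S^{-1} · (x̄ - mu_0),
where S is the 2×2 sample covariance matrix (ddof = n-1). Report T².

Step 1 — sample mean vector:
  mean(X) = (7 + 4 + 2 + 4 + 7 + 1) / 6 = 25/6 = 4.1667
  mean(Y) = (6 + 8 + 7 + 1 + 5 + 9) / 6 = 36/6 = 6
  x̄ = (4.1667, 6),  deviation x̄ - mu_0 = (4.1667, 6) - (7, 2) = (-2.8333, 4).

Step 2 — sample covariance matrix, S[i,j] = (1/(n-1)) · Σ_k (x_{k,i} - mean_i) · (x_{k,j} - mean_j), divisor n-1 = 5:
  S[X,X] = ((2.8333)·(2.8333) + (-0.1667)·(-0.1667) + (-2.1667)·(-2.1667) + (-0.1667)·(-0.1667) + (2.8333)·(2.8333) + (-3.1667)·(-3.1667)) / 5 = 30.8333/5 = 6.1667
  S[X,Y] = ((2.8333)·(0) + (-0.1667)·(2) + (-2.1667)·(1) + (-0.1667)·(-5) + (2.8333)·(-1) + (-3.1667)·(3)) / 5 = -14/5 = -2.8
  S[Y,Y] = ((0)·(0) + (2)·(2) + (1)·(1) + (-5)·(-5) + (-1)·(-1) + (3)·(3)) / 5 = 40/5 = 8
  S = [[6.1667, -2.8],
 [-2.8, 8]].

Step 3 — invert S. det(S) = 6.1667·8 - (-2.8)² = 41.4933.
  S^{-1} = (1/det) · [[d, -b], [-b, a]] = [[0.1928, 0.0675],
 [0.0675, 0.1486]].

Step 4 — quadratic form (x̄ - mu_0)^T · S^{-1} · (x̄ - mu_0):
  S^{-1} · (x̄ - mu_0) = (-0.2763, 0.4033),
  (x̄ - mu_0)^T · [...] = (-2.8333)·(-0.2763) + (4)·(0.4033) = 2.3961.

Step 5 — scale by n: T² = 6 · 2.3961 = 14.3766.

T² ≈ 14.3766


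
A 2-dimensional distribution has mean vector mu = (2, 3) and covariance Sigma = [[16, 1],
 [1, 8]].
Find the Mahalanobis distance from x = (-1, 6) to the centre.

Step 1 — centre the observation: (x - mu) = (-3, 3).

Step 2 — invert Sigma. det(Sigma) = 16·8 - (1)² = 127.
  Sigma^{-1} = (1/det) · [[d, -b], [-b, a]] = [[0.063, -0.0079],
 [-0.0079, 0.126]].

Step 3 — form the quadratic (x - mu)^T · Sigma^{-1} · (x - mu):
  Sigma^{-1} · (x - mu) = (-0.2126, 0.4016).
  (x - mu)^T · [Sigma^{-1} · (x - mu)] = (-3)·(-0.2126) + (3)·(0.4016) = 1.8425.

Step 4 — take square root: d = √(1.8425) ≈ 1.3574.

d(x, mu) = √(1.8425) ≈ 1.3574


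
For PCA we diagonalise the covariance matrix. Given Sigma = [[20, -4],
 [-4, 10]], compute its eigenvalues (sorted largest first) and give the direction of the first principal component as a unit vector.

Step 1 — characteristic polynomial of 2×2 Sigma:
  det(Sigma - λI) = λ² - trace · λ + det = 0.
  trace = 20 + 10 = 30, det = 20·10 - (-4)² = 184.
Step 2 — discriminant:
  Δ = trace² - 4·det = 900 - 736 = 164.
Step 3 — eigenvalues:
  λ = (trace ± √Δ)/2 = (30 ± 12.8062)/2,
  λ_1 = 21.4031,  λ_2 = 8.5969.

Step 4 — unit eigenvector for λ_1: solve (Sigma - λ_1 I)v = 0. First row:
  (20 - 21.4031)·v_x + (-4)·v_y = 0, i.e. (-1.4031)·v_x + (-4)·v_y = 0,
  so v ∝ (b, λ_1 - a) = (-4, 1.4031); multiply by -1 so the first entry is positive: u = (4, -1.4031).
  ||u|| = √((4)² + (-1.4031)²) = √(17.9688) ≈ 4.239,
  v_1 = u/||u|| ≈ (0.9436, -0.331) (||v_1|| = 1).

λ_1 = 21.4031,  λ_2 = 8.5969;  v_1 ≈ (0.9436, -0.331)


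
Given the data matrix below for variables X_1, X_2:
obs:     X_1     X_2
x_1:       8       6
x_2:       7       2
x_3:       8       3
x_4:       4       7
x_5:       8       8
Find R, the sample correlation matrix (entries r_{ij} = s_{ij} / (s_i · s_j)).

Step 1 — column means:
  mean(X_1) = (8 + 7 + 8 + 4 + 8) / 5 = 35/5 = 7
  mean(X_2) = (6 + 2 + 3 + 7 + 8) / 5 = 26/5 = 5.2

Step 2 — sample variances and covariances s[i,j] = (1/(n-1)) · Σ_k (x_{k,i} - mean_i) · (x_{k,j} - mean_j), with n-1 = 4:
  s[X_1,X_1] = ((1)·(1) + (0)·(0) + (1)·(1) + (-3)·(-3) + (1)·(1)) / 4 = 12/4 = 3
  s[X_1,X_2] = ((1)·(0.8) + (0)·(-3.2) + (1)·(-2.2) + (-3)·(1.8) + (1)·(2.8)) / 4 = -4/4 = -1
  s[X_2,X_2] = ((0.8)·(0.8) + (-3.2)·(-3.2) + (-2.2)·(-2.2) + (1.8)·(1.8) + (2.8)·(2.8)) / 4 = 26.8/4 = 6.7
  Sample standard deviations s_i = √(s[i,i]):
  s(X_1) = √(3) = 1.7321
  s(X_2) = √(6.7) = 2.5884

Step 3 — r_{ij} = s_{ij} / (s_i · s_j):
  r[X_1,X_1] = 1 (diagonal).
  r[X_1,X_2] = -1 / (1.7321 · 2.5884) = -1 / 4.4833 = -0.223
  r[X_2,X_2] = 1 (diagonal).

R is symmetric with unit diagonal. Assembling:

R = [[1, -0.223],
 [-0.223, 1]]


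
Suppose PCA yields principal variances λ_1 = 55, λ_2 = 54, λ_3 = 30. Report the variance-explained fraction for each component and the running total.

Step 1 — total variance = trace(Sigma) = Σ λ_i = 55 + 54 + 30 = 139.

Step 2 — fraction explained by component i = λ_i / Σ λ:
  PC1: 55/139 = 0.3957
  PC2: 54/139 = 0.3885
  PC3: 30/139 = 0.2158

Step 3 — cumulative fraction after k components = (λ_1 + ... + λ_k) / Σ λ:
  k = 1: 55/139 = 0.3957
  k = 2: (55 + 54)/139 = 109/139 = 0.7842
  k = 3: (55 + 54 + 30)/139 = 139/139 = 1

Summary (fraction, with percent):

explained: PC1 0.3957 (39.57%), PC2 0.3885 (38.85%), PC3 0.2158 (21.58%);  cumulative: 0.3957, 0.7842, 1


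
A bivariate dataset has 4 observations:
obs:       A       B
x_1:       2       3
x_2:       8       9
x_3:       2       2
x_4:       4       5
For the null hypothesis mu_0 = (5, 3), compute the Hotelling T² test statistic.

Step 1 — sample mean vector:
  mean(A) = (2 + 8 + 2 + 4) / 4 = 16/4 = 4
  mean(B) = (3 + 9 + 2 + 5) / 4 = 19/4 = 4.75
  x̄ = (4, 4.75),  deviation x̄ - mu_0 = (4, 4.75) - (5, 3) = (-1, 1.75).

Step 2 — sample covariance matrix, S[i,j] = (1/(n-1)) · Σ_k (x_{k,i} - mean_i) · (x_{k,j} - mean_j), divisor n-1 = 3:
  S[A,A] = ((-2)·(-2) + (4)·(4) + (-2)·(-2) + (0)·(0)) / 3 = 24/3 = 8
  S[A,B] = ((-2)·(-1.75) + (4)·(4.25) + (-2)·(-2.75) + (0)·(0.25)) / 3 = 26/3 = 8.6667
  S[B,B] = ((-1.75)·(-1.75) + (4.25)·(4.25) + (-2.75)·(-2.75) + (0.25)·(0.25)) / 3 = 28.75/3 = 9.5833
  S = [[8, 8.6667],
 [8.6667, 9.5833]].

Step 3 — invert S. det(S) = 8·9.5833 - (8.6667)² = 1.5556.
  S^{-1} = (1/det) · [[d, -b], [-b, a]] = [[6.1607, -5.5714],
 [-5.5714, 5.1429]].

Step 4 — quadratic form (x̄ - mu_0)^T · S^{-1} · (x̄ - mu_0):
  S^{-1} · (x̄ - mu_0) = (-15.9107, 14.5714),
  (x̄ - mu_0)^T · [...] = (-1)·(-15.9107) + (1.75)·(14.5714) = 41.4107.

Step 5 — scale by n: T² = 4 · 41.4107 = 165.6429.

T² ≈ 165.6429


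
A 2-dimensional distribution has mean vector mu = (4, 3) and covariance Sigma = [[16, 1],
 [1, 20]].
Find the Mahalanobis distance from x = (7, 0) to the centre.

Step 1 — centre the observation: (x - mu) = (3, -3).

Step 2 — invert Sigma. det(Sigma) = 16·20 - (1)² = 319.
  Sigma^{-1} = (1/det) · [[d, -b], [-b, a]] = [[0.0627, -0.0031],
 [-0.0031, 0.0502]].

Step 3 — form the quadratic (x - mu)^T · Sigma^{-1} · (x - mu):
  Sigma^{-1} · (x - mu) = (0.1975, -0.1599).
  (x - mu)^T · [Sigma^{-1} · (x - mu)] = (3)·(0.1975) + (-3)·(-0.1599) = 1.0721.

Step 4 — take square root: d = √(1.0721) ≈ 1.0354.

d(x, mu) = √(1.0721) ≈ 1.0354


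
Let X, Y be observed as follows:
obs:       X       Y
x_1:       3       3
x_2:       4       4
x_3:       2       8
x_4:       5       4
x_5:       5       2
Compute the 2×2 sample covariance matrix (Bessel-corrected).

Step 1 — column means:
  mean(X) = (3 + 4 + 2 + 5 + 5) / 5 = 19/5 = 3.8
  mean(Y) = (3 + 4 + 8 + 4 + 2) / 5 = 21/5 = 4.2

Step 2 — sample covariance S[i,j] = (1/(n-1)) · Σ_k (x_{k,i} - mean_i) · (x_{k,j} - mean_j), with n-1 = 4.
  S[X,X] = ((-0.8)·(-0.8) + (0.2)·(0.2) + (-1.8)·(-1.8) + (1.2)·(1.2) + (1.2)·(1.2)) / 4 = 6.8/4 = 1.7
  S[X,Y] = ((-0.8)·(-1.2) + (0.2)·(-0.2) + (-1.8)·(3.8) + (1.2)·(-0.2) + (1.2)·(-2.2)) / 4 = -8.8/4 = -2.2
  S[Y,Y] = ((-1.2)·(-1.2) + (-0.2)·(-0.2) + (3.8)·(3.8) + (-0.2)·(-0.2) + (-2.2)·(-2.2)) / 4 = 20.8/4 = 5.2

S is symmetric (S[j,i] = S[i,j]). Assembling:

S = [[1.7, -2.2],
 [-2.2, 5.2]]


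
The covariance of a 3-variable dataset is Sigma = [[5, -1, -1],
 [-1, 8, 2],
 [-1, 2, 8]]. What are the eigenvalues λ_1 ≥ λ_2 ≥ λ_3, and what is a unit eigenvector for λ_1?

Step 1 — characteristic polynomial p(λ) = det(λI - Sigma) = λ³ - tr·λ² + c_1·λ - det, where tr = trace, c_1 = sum of the principal 2×2 minors, det = det(Sigma):
  tr = 5 + 8 + 8 = 21,
  c_1 = (5·8 - (-1)²) + (5·8 - (-1)²) + (8·8 - (2)²) = 39 + 39 + 60 = 138,
  det = 5·(8·8 - (2)²) - (-1)·((-1)·8 - (2)·(-1)) + (-1)·((-1)·(2) - 8·(-1)) = 5·(60) - (-1)·(-6) + (-1)·(6) = 288.
  So p(λ) = λ³ - 21λ² + 138λ - 288.
Step 2 — look for an integer root (rational root theorem: any rational root is an integer divisor of 288). Testing λ = 6:
  p(6) = 216 - 756 + 828 - 288 = 0  ✓
  Dividing out (λ - 6): p(λ) = (λ - 6)(λ² - 15λ + 48).
Step 3 — remaining eigenvalues from the quadratic λ² - 15λ + 48 = 0:
  Δ = 15² - 4·48 = 225 - 192 = 33,  λ = (15 ± √33)/2 = (15 ± 5.7446)/2 ≈ 10.3723 or 4.6277.
  Sorted: λ_1 = 10.3723,  λ_2 = 6,  λ_3 = 4.6277  (check: sum = 21 = tr ✓).

Step 4 — unit eigenvector for λ_1 ≈ 10.3723: v spans the null space of (Sigma - λ_1 I), whose rows are
  r_1 = (-5.3723, -1, -1),  r_2 = (-1, -2.3723, 2),  r_3 = (-1, 2, -2.3723).
  v is orthogonal to every row, so take v ∝ r_1 × r_2 = ((-1)·(2) - (-1)·(-2.3723), (-1)·(-1) - (-5.3723)·(2), (-5.3723)·(-2.3723) - (-1)·(-1)) ≈ (-4.3723, 11.7446, 11.7446).
  Rescale (multiply by -1 so the first nonzero entry is positive): u = (4.3723, -11.7446, -11.7446).
  ||u|| = √((4.3723)² + (-11.7446)² + (-11.7446)²) = √(294.9863) ≈ 17.1752,  v_1 = u/||u|| ≈ (0.2546, -0.6838, -0.6838) (||v_1|| = 1).

λ_1 = 10.3723,  λ_2 = 6,  λ_3 = 4.6277;  v_1 ≈ (0.2546, -0.6838, -0.6838)


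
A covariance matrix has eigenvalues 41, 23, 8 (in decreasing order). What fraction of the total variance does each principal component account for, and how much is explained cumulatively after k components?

Step 1 — total variance = trace(Sigma) = Σ λ_i = 41 + 23 + 8 = 72.

Step 2 — fraction explained by component i = λ_i / Σ λ:
  PC1: 41/72 = 0.5694
  PC2: 23/72 = 0.3194
  PC3: 8/72 = 0.1111

Step 3 — cumulative fraction after k components = (λ_1 + ... + λ_k) / Σ λ:
  k = 1: 41/72 = 0.5694
  k = 2: (41 + 23)/72 = 64/72 = 0.8889
  k = 3: (41 + 23 + 8)/72 = 72/72 = 1

Summary (fraction, with percent):

explained: PC1 0.5694 (56.94%), PC2 0.3194 (31.94%), PC3 0.1111 (11.11%);  cumulative: 0.5694, 0.8889, 1


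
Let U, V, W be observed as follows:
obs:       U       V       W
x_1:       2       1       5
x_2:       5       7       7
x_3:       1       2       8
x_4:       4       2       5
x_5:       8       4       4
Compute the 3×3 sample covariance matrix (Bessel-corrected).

Step 1 — column means:
  mean(U) = (2 + 5 + 1 + 4 + 8) / 5 = 20/5 = 4
  mean(V) = (1 + 7 + 2 + 2 + 4) / 5 = 16/5 = 3.2
  mean(W) = (5 + 7 + 8 + 5 + 4) / 5 = 29/5 = 5.8

Step 2 — sample covariance S[i,j] = (1/(n-1)) · Σ_k (x_{k,i} - mean_i) · (x_{k,j} - mean_j), with n-1 = 4.
  S[U,U] = ((-2)·(-2) + (1)·(1) + (-3)·(-3) + (0)·(0) + (4)·(4)) / 4 = 30/4 = 7.5
  S[U,V] = ((-2)·(-2.2) + (1)·(3.8) + (-3)·(-1.2) + (0)·(-1.2) + (4)·(0.8)) / 4 = 15/4 = 3.75
  S[U,W] = ((-2)·(-0.8) + (1)·(1.2) + (-3)·(2.2) + (0)·(-0.8) + (4)·(-1.8)) / 4 = -11/4 = -2.75
  S[V,V] = ((-2.2)·(-2.2) + (3.8)·(3.8) + (-1.2)·(-1.2) + (-1.2)·(-1.2) + (0.8)·(0.8)) / 4 = 22.8/4 = 5.7
  S[V,W] = ((-2.2)·(-0.8) + (3.8)·(1.2) + (-1.2)·(2.2) + (-1.2)·(-0.8) + (0.8)·(-1.8)) / 4 = 3.2/4 = 0.8
  S[W,W] = ((-0.8)·(-0.8) + (1.2)·(1.2) + (2.2)·(2.2) + (-0.8)·(-0.8) + (-1.8)·(-1.8)) / 4 = 10.8/4 = 2.7

S is symmetric (S[j,i] = S[i,j]). Assembling:

S = [[7.5, 3.75, -2.75],
 [3.75, 5.7, 0.8],
 [-2.75, 0.8, 2.7]]


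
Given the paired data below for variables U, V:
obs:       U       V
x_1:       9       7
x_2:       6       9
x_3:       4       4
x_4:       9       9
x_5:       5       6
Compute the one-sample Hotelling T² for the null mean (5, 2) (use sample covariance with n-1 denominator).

Step 1 — sample mean vector:
  mean(U) = (9 + 6 + 4 + 9 + 5) / 5 = 33/5 = 6.6
  mean(V) = (7 + 9 + 4 + 9 + 6) / 5 = 35/5 = 7
  x̄ = (6.6, 7),  deviation x̄ - mu_0 = (6.6, 7) - (5, 2) = (1.6, 5).

Step 2 — sample covariance matrix, S[i,j] = (1/(n-1)) · Σ_k (x_{k,i} - mean_i) · (x_{k,j} - mean_j), divisor n-1 = 4:
  S[U,U] = ((2.4)·(2.4) + (-0.6)·(-0.6) + (-2.6)·(-2.6) + (2.4)·(2.4) + (-1.6)·(-1.6)) / 4 = 21.2/4 = 5.3
  S[U,V] = ((2.4)·(0) + (-0.6)·(2) + (-2.6)·(-3) + (2.4)·(2) + (-1.6)·(-1)) / 4 = 13/4 = 3.25
  S[V,V] = ((0)·(0) + (2)·(2) + (-3)·(-3) + (2)·(2) + (-1)·(-1)) / 4 = 18/4 = 4.5
  S = [[5.3, 3.25],
 [3.25, 4.5]].

Step 3 — invert S. det(S) = 5.3·4.5 - (3.25)² = 13.2875.
  S^{-1} = (1/det) · [[d, -b], [-b, a]] = [[0.3387, -0.2446],
 [-0.2446, 0.3989]].

Step 4 — quadratic form (x̄ - mu_0)^T · S^{-1} · (x̄ - mu_0):
  S^{-1} · (x̄ - mu_0) = (-0.6811, 1.603),
  (x̄ - mu_0)^T · [...] = (1.6)·(-0.6811) + (5)·(1.603) = 6.9253.

Step 5 — scale by n: T² = 5 · 6.9253 = 34.6265.

T² ≈ 34.6265


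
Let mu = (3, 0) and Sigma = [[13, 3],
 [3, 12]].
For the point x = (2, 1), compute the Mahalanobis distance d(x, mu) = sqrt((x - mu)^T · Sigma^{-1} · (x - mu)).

Step 1 — centre the observation: (x - mu) = (-1, 1).

Step 2 — invert Sigma. det(Sigma) = 13·12 - (3)² = 147.
  Sigma^{-1} = (1/det) · [[d, -b], [-b, a]] = [[0.0816, -0.0204],
 [-0.0204, 0.0884]].

Step 3 — form the quadratic (x - mu)^T · Sigma^{-1} · (x - mu):
  Sigma^{-1} · (x - mu) = (-0.102, 0.1088).
  (x - mu)^T · [Sigma^{-1} · (x - mu)] = (-1)·(-0.102) + (1)·(0.1088) = 0.2109.

Step 4 — take square root: d = √(0.2109) ≈ 0.4592.

d(x, mu) = √(0.2109) ≈ 0.4592


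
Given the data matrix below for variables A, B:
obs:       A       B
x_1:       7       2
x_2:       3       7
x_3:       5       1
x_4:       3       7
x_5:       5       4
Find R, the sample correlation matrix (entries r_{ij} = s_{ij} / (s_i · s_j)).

Step 1 — column means:
  mean(A) = (7 + 3 + 5 + 3 + 5) / 5 = 23/5 = 4.6
  mean(B) = (2 + 7 + 1 + 7 + 4) / 5 = 21/5 = 4.2

Step 2 — sample variances and covariances s[i,j] = (1/(n-1)) · Σ_k (x_{k,i} - mean_i) · (x_{k,j} - mean_j), with n-1 = 4:
  s[A,A] = ((2.4)·(2.4) + (-1.6)·(-1.6) + (0.4)·(0.4) + (-1.6)·(-1.6) + (0.4)·(0.4)) / 4 = 11.2/4 = 2.8
  s[A,B] = ((2.4)·(-2.2) + (-1.6)·(2.8) + (0.4)·(-3.2) + (-1.6)·(2.8) + (0.4)·(-0.2)) / 4 = -15.6/4 = -3.9
  s[B,B] = ((-2.2)·(-2.2) + (2.8)·(2.8) + (-3.2)·(-3.2) + (2.8)·(2.8) + (-0.2)·(-0.2)) / 4 = 30.8/4 = 7.7
  Sample standard deviations s_i = √(s[i,i]):
  s(A) = √(2.8) = 1.6733
  s(B) = √(7.7) = 2.7749

Step 3 — r_{ij} = s_{ij} / (s_i · s_j):
  r[A,A] = 1 (diagonal).
  r[A,B] = -3.9 / (1.6733 · 2.7749) = -3.9 / 4.6433 = -0.8399
  r[B,B] = 1 (diagonal).

R is symmetric with unit diagonal. Assembling:

R = [[1, -0.8399],
 [-0.8399, 1]]


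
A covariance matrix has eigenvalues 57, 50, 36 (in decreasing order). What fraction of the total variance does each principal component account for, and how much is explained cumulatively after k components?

Step 1 — total variance = trace(Sigma) = Σ λ_i = 57 + 50 + 36 = 143.

Step 2 — fraction explained by component i = λ_i / Σ λ:
  PC1: 57/143 = 0.3986
  PC2: 50/143 = 0.3497
  PC3: 36/143 = 0.2517

Step 3 — cumulative fraction after k components = (λ_1 + ... + λ_k) / Σ λ:
  k = 1: 57/143 = 0.3986
  k = 2: (57 + 50)/143 = 107/143 = 0.7483
  k = 3: (57 + 50 + 36)/143 = 143/143 = 1

Summary (fraction, with percent):

explained: PC1 0.3986 (39.86%), PC2 0.3497 (34.97%), PC3 0.2517 (25.17%);  cumulative: 0.3986, 0.7483, 1


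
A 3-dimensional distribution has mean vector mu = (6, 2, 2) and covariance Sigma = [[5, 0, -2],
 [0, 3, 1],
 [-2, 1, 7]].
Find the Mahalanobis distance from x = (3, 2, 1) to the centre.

Step 1 — centre the observation: (x - mu) = (-3, 0, -1).

Step 2 — invert Sigma (cofactor / det for 3×3, or solve directly):
  Sigma^{-1} = [[0.2273, -0.0227, 0.0682],
 [-0.0227, 0.3523, -0.0568],
 [0.0682, -0.0568, 0.1705]].

Step 3 — form the quadratic (x - mu)^T · Sigma^{-1} · (x - mu):
  Sigma^{-1} · (x - mu) = (-0.75, 0.125, -0.375).
  (x - mu)^T · [Sigma^{-1} · (x - mu)] = (-3)·(-0.75) + (0)·(0.125) + (-1)·(-0.375) = 2.625.

Step 4 — take square root: d = √(2.625) ≈ 1.6202.

d(x, mu) = √(2.625) ≈ 1.6202
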